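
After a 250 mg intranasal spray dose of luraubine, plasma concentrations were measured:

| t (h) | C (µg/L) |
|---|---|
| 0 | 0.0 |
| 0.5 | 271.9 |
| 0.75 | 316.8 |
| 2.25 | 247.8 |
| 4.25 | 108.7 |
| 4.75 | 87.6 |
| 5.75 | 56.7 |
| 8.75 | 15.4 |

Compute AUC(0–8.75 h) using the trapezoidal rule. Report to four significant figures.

Trapezoidal AUC_0→8.75:
  [0→0.5]: (0.0+271.9)/2 × 0.5 = 67.975
  [0.5→0.75]: (271.9+316.8)/2 × 0.25 = 73.5875
  [0.75→2.25]: (316.8+247.8)/2 × 1.5 = 423.45
  [2.25→4.25]: (247.8+108.7)/2 × 2 = 356.5
  [4.25→4.75]: (108.7+87.6)/2 × 0.5 = 49.075
  [4.75→5.75]: (87.6+56.7)/2 × 1 = 72.15
  [5.75→8.75]: (56.7+15.4)/2 × 3 = 108.15
  Sum = 1150.8875 µg/L·h

AUC = 1151 µg/L·h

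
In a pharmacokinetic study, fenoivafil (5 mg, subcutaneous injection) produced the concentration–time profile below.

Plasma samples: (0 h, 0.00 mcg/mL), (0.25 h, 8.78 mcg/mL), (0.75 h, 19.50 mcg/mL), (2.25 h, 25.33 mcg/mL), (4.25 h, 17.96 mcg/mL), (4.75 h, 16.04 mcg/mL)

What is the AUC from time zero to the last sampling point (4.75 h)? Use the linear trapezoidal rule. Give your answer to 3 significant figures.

Trapezoidal AUC_0→4.75:
  [0→0.25]: (0.00+8.78)/2 × 0.25 = 1.0975
  [0.25→0.75]: (8.78+19.50)/2 × 0.5 = 7.07
  [0.75→2.25]: (19.50+25.33)/2 × 1.5 = 33.6225
  [2.25→4.25]: (25.33+17.96)/2 × 2 = 43.29
  [4.25→4.75]: (17.96+16.04)/2 × 0.5 = 8.5
  Sum = 93.58 mcg/mL·h

AUC = 93.6 mcg/mL·h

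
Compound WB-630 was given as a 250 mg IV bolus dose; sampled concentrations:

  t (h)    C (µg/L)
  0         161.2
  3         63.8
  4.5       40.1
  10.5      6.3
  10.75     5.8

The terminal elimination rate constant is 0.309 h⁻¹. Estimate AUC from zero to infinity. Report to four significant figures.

AUC = 574.9 µg/L·h

Trapezoidal AUC_0→10.75:
  [0→3]: (161.2+63.8)/2 × 3 = 337.5
  [3→4.5]: (63.8+40.1)/2 × 1.5 = 77.925
  [4.5→10.5]: (40.1+6.3)/2 × 6 = 139.2
  [10.5→10.75]: (6.3+5.8)/2 × 0.25 = 1.5125
  Sum = 556.1375 µg/L·h
Extrapolated tail: C_last / k_e = 5.8 / 0.309 = 18.770
AUC_0→∞ = 556.1375 + 18.770 = 574.9075 µg/L·h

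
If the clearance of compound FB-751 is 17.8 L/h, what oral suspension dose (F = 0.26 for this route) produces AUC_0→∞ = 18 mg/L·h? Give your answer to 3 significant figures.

Dose = 1230 mg

Dose = CL × AUC_0→∞ / F
     = 17.8 × 18 / 0.26 = 1232.31 mg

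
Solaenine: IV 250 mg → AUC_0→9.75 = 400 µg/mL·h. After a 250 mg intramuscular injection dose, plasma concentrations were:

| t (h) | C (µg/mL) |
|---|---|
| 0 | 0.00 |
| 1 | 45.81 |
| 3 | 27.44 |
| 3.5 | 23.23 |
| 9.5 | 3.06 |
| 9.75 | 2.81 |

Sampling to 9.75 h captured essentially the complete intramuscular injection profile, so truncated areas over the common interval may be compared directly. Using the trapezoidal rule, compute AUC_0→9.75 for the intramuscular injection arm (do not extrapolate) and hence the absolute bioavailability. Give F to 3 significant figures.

Trapezoidal AUC_0→9.75 (intramuscular injection):
  [0→1]: (0.00+45.81)/2 × 1 = 22.905
  [1→3]: (45.81+27.44)/2 × 2 = 73.25
  [3→3.5]: (27.44+23.23)/2 × 0.5 = 12.6675
  [3.5→9.5]: (23.23+3.06)/2 × 6 = 78.87
  [9.5→9.75]: (3.06+2.81)/2 × 0.25 = 0.73375
  Sum = 188.42625 µg/mL·h
F = (AUC_ev/D_ev)/(AUC_iv/D_iv) = (188.42625/250)/(400/250) = 0.753705/1.6 = 0.4711

F = 0.471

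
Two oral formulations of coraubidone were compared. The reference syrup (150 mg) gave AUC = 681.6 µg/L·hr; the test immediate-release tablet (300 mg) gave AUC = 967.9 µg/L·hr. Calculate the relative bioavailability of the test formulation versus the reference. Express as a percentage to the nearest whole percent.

F_rel = 71%

F_rel = (AUC_test/D_test) / (AUC_ref/D_ref)
      = (967.9/300) / (681.6/150)
      = 3.22633 / 4.544 = 0.7100 = 71.00%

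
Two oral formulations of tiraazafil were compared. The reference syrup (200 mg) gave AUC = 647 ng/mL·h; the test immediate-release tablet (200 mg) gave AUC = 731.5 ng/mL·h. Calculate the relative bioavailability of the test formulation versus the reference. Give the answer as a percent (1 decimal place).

F_rel = (AUC_test/D_test) / (AUC_ref/D_ref)
      = (731.5/200) / (647/200)
      = 3.6575 / 3.235 = 1.1306 = 113.06%

F_rel = 113.1%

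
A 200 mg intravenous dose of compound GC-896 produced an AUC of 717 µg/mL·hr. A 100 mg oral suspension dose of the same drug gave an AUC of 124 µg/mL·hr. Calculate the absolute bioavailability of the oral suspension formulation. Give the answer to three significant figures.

F = 0.346

F = (AUC_ev / D_ev) / (AUC_iv / D_iv)
  = (124/100) / (717/200)
  = 1.24 / 3.585 = 0.3459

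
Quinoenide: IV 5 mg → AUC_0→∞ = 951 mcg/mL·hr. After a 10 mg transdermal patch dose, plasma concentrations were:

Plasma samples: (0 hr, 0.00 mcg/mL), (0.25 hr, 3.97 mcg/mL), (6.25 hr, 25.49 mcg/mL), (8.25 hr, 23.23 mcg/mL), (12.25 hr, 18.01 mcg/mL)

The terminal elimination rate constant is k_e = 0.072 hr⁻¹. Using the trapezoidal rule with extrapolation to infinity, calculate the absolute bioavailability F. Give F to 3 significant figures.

F = 0.247

Trapezoidal AUC_0→12.25 (transdermal patch):
  [0→0.25]: (0.00+3.97)/2 × 0.25 = 0.49625
  [0.25→6.25]: (3.97+25.49)/2 × 6 = 88.38
  [6.25→8.25]: (25.49+23.23)/2 × 2 = 48.72
  [8.25→12.25]: (23.23+18.01)/2 × 4 = 82.48
  Sum = 220.07625 mcg/mL·hr
Tail: C_last/k_e = 18.01/0.072 = 250.139
AUC_0→∞ (transdermal patch) = 220.07625 + 250.139 = 470.21525 mcg/mL·hr
F = (AUC_ev/D_ev)/(AUC_iv/D_iv) = (470.21525/10)/(951/5) = 47.021525/190.2 = 0.2472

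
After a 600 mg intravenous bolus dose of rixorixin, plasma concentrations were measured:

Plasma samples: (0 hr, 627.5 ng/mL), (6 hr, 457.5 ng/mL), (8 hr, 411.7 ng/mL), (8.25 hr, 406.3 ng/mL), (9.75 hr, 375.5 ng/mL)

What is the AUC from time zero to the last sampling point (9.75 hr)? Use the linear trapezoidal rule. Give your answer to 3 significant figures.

Trapezoidal AUC_0→9.75:
  [0→6]: (627.5+457.5)/2 × 6 = 3255.0
  [6→8]: (457.5+411.7)/2 × 2 = 869.2
  [8→8.25]: (411.7+406.3)/2 × 0.25 = 102.25
  [8.25→9.75]: (406.3+375.5)/2 × 1.5 = 586.35
  Sum = 4812.8 ng/mL·hr

AUC = 4810 ng/mL·hr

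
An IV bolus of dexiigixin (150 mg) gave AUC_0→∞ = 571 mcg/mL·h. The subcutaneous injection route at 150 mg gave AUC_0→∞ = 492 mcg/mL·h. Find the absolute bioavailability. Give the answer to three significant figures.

F = 0.862

F = (AUC_ev / D_ev) / (AUC_iv / D_iv)
  = (492/150) / (571/150)
  = 3.28 / 3.80667 = 0.8616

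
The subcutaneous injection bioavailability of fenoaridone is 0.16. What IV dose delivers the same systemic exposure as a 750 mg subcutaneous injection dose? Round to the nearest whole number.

D_iv = 120 mg

Systemic exposure from an extravascular dose = F × D_ev, so the equivalent IV dose is F × D_ev.
D_iv = F × D_ev = 0.16 × 750 = 120 mg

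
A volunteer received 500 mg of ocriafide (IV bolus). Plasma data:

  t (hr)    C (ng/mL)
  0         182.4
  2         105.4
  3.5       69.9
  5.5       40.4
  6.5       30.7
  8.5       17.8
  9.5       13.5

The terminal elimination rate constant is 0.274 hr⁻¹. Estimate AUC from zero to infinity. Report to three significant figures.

AUC = 679 ng/mL·hr

Trapezoidal AUC_0→9.5:
  [0→2]: (182.4+105.4)/2 × 2 = 287.8
  [2→3.5]: (105.4+69.9)/2 × 1.5 = 131.475
  [3.5→5.5]: (69.9+40.4)/2 × 2 = 110.3
  [5.5→6.5]: (40.4+30.7)/2 × 1 = 35.55
  [6.5→8.5]: (30.7+17.8)/2 × 2 = 48.5
  [8.5→9.5]: (17.8+13.5)/2 × 1 = 15.65
  Sum = 629.275 ng/mL·hr
Extrapolated tail: C_last / k_e = 13.5 / 0.274 = 49.270
AUC_0→∞ = 629.275 + 49.270 = 678.545 ng/mL·hr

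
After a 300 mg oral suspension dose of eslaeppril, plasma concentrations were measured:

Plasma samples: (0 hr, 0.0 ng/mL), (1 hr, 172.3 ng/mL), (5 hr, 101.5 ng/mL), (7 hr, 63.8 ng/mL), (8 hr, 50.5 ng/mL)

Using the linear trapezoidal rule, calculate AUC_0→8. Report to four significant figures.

Trapezoidal AUC_0→8:
  [0→1]: (0.0+172.3)/2 × 1 = 86.15
  [1→5]: (172.3+101.5)/2 × 4 = 547.6
  [5→7]: (101.5+63.8)/2 × 2 = 165.3
  [7→8]: (63.8+50.5)/2 × 1 = 57.15
  Sum = 856.2 ng/mL·hr

AUC = 856.2 ng/mL·hr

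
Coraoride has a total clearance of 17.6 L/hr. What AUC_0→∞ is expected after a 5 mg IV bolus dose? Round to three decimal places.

AUC = 0.284 mg/L·hr

AUC_0→∞ = Dose_iv / CL
        = 5 / 17.6 = 0.284091 mg/L·hr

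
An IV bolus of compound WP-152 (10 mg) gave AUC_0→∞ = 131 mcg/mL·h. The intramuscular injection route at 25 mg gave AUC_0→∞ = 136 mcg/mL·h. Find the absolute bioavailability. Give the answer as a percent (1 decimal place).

F = (AUC_ev / D_ev) / (AUC_iv / D_iv)
  = (136/25) / (131/10)
  = 5.44 / 13.1 = 0.4153
  = 41.53%

F = 41.5%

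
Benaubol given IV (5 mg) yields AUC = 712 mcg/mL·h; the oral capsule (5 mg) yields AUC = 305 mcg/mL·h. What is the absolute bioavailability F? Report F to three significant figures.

F = (AUC_ev / D_ev) / (AUC_iv / D_iv)
  = (305/5) / (712/5)
  = 61 / 142.4 = 0.4284

F = 0.428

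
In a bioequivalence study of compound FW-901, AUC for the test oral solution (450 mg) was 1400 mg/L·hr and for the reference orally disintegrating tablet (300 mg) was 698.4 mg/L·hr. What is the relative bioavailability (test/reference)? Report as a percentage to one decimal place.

F_rel = 133.6%

F_rel = (AUC_test/D_test) / (AUC_ref/D_ref)
      = (1400/450) / (698.4/300)
      = 3.11111 / 2.328 = 1.3364 = 133.64%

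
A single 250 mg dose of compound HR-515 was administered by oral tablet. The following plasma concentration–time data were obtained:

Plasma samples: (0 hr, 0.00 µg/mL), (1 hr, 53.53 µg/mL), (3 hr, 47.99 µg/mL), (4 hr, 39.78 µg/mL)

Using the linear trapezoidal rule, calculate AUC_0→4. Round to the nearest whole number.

Trapezoidal AUC_0→4:
  [0→1]: (0.00+53.53)/2 × 1 = 26.765
  [1→3]: (53.53+47.99)/2 × 2 = 101.52
  [3→4]: (47.99+39.78)/2 × 1 = 43.885
  Sum = 172.17 µg/mL·hr

AUC = 172 µg/mL·hr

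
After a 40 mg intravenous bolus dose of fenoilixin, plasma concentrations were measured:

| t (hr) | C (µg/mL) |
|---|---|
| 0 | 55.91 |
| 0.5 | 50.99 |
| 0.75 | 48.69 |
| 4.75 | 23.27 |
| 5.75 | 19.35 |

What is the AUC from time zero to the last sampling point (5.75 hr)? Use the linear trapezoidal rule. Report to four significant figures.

AUC = 204.4 µg/mL·hr

Trapezoidal AUC_0→5.75:
  [0→0.5]: (55.91+50.99)/2 × 0.5 = 26.725
  [0.5→0.75]: (50.99+48.69)/2 × 0.25 = 12.46
  [0.75→4.75]: (48.69+23.27)/2 × 4 = 143.92
  [4.75→5.75]: (23.27+19.35)/2 × 1 = 21.31
  Sum = 204.415 µg/mL·hr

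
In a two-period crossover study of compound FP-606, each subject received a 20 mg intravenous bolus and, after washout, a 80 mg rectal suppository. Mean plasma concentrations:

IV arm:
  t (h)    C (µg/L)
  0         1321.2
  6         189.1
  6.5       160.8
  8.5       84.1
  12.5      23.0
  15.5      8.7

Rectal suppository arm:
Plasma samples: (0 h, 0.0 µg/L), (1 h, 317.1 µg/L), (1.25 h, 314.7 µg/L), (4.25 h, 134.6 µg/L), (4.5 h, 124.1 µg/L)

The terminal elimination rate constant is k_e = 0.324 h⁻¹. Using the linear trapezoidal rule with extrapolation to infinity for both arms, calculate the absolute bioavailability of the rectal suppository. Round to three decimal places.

Trapezoidal AUC_0→15.5 (IV):
  [0→6]: (1321.2+189.1)/2 × 6 = 4530.9
  [6→6.5]: (189.1+160.8)/2 × 0.5 = 87.475
  [6.5→8.5]: (160.8+84.1)/2 × 2 = 244.9
  [8.5→12.5]: (84.1+23.0)/2 × 4 = 214.2
  [12.5→15.5]: (23.0+8.7)/2 × 3 = 47.55
  Sum = 5125.025 µg/L·h
IV tail: 8.7/0.324 = 26.852; AUC_iv,0→∞ = 5125.025 + 26.852 = 5151.877 µg/L·h
Trapezoidal AUC_0→4.5 (rectal suppository):
  [0→1]: (0.0+317.1)/2 × 1 = 158.55
  [1→1.25]: (317.1+314.7)/2 × 0.25 = 78.975
  [1.25→4.25]: (314.7+134.6)/2 × 3 = 673.95
  [4.25→4.5]: (134.6+124.1)/2 × 0.25 = 32.3375
  Sum = 943.8125 µg/L·h
rectal suppository tail: 124.1/0.324 = 383.025; AUC_ev,0→∞ = 943.8125 + 383.025 = 1326.8375 µg/L·h
F = (AUC_ev/D_ev)/(AUC_iv/D_iv) = (1326.8375/80)/(5151.877/20) = 16.5855/257.59385 = 0.0644

F = 0.064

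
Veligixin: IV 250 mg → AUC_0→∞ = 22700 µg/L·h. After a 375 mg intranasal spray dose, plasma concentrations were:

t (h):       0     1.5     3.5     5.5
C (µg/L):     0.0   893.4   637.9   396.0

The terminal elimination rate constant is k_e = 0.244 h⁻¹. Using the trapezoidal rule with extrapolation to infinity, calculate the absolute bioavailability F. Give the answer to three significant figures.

F = 0.143

Trapezoidal AUC_0→5.5 (intranasal spray):
  [0→1.5]: (0.0+893.4)/2 × 1.5 = 670.05
  [1.5→3.5]: (893.4+637.9)/2 × 2 = 1531.3
  [3.5→5.5]: (637.9+396.0)/2 × 2 = 1033.9
  Sum = 3235.25 µg/L·h
Tail: C_last/k_e = 396.0/0.244 = 1622.951
AUC_0→∞ (intranasal spray) = 3235.25 + 1622.951 = 4858.201 µg/L·h
F = (AUC_ev/D_ev)/(AUC_iv/D_iv) = (4858.201/375)/(22700/250) = 12.9552/90.8 = 0.1427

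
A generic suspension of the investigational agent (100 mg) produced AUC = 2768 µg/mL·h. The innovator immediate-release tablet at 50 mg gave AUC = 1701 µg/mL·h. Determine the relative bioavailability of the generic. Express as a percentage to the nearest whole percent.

F_rel = 81%

F_rel = (AUC_test/D_test) / (AUC_ref/D_ref)
      = (2768/100) / (1701/50)
      = 27.68 / 34.02 = 0.8136 = 81.36%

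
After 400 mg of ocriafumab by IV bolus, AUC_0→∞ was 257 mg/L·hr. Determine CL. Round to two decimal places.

CL = 1.56 L/hr

CL = Dose_iv / AUC_0→∞
   = 400 / 257 = 1.55642 L/hr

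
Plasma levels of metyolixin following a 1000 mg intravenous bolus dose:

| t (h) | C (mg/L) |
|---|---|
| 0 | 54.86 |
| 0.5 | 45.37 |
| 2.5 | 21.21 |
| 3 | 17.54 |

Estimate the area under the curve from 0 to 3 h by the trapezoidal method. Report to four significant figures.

AUC = 101.3 mg/L·h

Trapezoidal AUC_0→3:
  [0→0.5]: (54.86+45.37)/2 × 0.5 = 25.0575
  [0.5→2.5]: (45.37+21.21)/2 × 2 = 66.58
  [2.5→3]: (21.21+17.54)/2 × 0.5 = 9.6875
  Sum = 101.325 mg/L·h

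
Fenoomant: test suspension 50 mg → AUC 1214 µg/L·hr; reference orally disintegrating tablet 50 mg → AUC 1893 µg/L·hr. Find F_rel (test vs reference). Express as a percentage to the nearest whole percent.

F_rel = (AUC_test/D_test) / (AUC_ref/D_ref)
      = (1214/50) / (1893/50)
      = 24.28 / 37.86 = 0.6413 = 64.13%

F_rel = 64%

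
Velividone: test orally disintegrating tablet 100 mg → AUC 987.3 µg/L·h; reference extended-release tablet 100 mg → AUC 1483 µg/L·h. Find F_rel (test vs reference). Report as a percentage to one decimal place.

F_rel = (AUC_test/D_test) / (AUC_ref/D_ref)
      = (987.3/100) / (1483/100)
      = 9.873 / 14.83 = 0.6657 = 66.57%

F_rel = 66.6%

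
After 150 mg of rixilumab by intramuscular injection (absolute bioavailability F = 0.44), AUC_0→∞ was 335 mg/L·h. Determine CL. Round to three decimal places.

CL = 0.197 L/h

CL = F × Dose / AUC_0→∞
   = 0.44 × 150 / 335 = 0.197015 L/h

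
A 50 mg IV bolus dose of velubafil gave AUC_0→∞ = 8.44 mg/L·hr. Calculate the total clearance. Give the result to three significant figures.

CL = 5.92 L/hr

CL = Dose_iv / AUC_0→∞
   = 50 / 8.44 = 5.92417 L/hr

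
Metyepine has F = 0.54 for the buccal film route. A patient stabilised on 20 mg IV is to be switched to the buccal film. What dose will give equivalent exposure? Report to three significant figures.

For equal systemic exposure: F × D_ev = D_iv
D_ev = D_iv / F = 20 / 0.54 = 37.037 mg

D_buccal = 37.0 mg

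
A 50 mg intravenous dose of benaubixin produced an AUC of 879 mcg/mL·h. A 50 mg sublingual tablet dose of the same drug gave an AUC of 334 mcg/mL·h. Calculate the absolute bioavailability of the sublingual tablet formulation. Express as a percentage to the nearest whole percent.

F = 38%

F = (AUC_ev / D_ev) / (AUC_iv / D_iv)
  = (334/50) / (879/50)
  = 6.68 / 17.58 = 0.3800
  = 38.00%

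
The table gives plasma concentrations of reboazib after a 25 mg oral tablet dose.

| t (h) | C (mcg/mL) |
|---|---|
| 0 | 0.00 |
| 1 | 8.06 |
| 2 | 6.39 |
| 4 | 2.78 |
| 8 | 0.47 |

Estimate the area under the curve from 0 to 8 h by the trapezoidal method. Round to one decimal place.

Trapezoidal AUC_0→8:
  [0→1]: (0.00+8.06)/2 × 1 = 4.03
  [1→2]: (8.06+6.39)/2 × 1 = 7.225
  [2→4]: (6.39+2.78)/2 × 2 = 9.17
  [4→8]: (2.78+0.47)/2 × 4 = 6.5
  Sum = 26.925 mcg/mL·h

AUC = 26.9 mcg/mL·h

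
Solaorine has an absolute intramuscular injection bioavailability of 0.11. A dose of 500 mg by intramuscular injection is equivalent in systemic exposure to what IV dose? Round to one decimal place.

Systemic exposure from an extravascular dose = F × D_ev, so the equivalent IV dose is F × D_ev.
D_iv = F × D_ev = 0.11 × 500 = 55 mg

D_iv = 55.0 mg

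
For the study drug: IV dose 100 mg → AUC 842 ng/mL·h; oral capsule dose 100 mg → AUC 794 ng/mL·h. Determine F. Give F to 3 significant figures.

F = 0.943

F = (AUC_ev / D_ev) / (AUC_iv / D_iv)
  = (794/100) / (842/100)
  = 7.94 / 8.42 = 0.9430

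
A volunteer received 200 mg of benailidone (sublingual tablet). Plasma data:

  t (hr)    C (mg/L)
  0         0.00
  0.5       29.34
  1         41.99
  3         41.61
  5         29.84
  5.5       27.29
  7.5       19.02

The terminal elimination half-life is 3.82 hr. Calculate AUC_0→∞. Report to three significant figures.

AUC = 346 mg/L·hr

Trapezoidal AUC_0→7.5:
  [0→0.5]: (0.00+29.34)/2 × 0.5 = 7.335
  [0.5→1]: (29.34+41.99)/2 × 0.5 = 17.8325
  [1→3]: (41.99+41.61)/2 × 2 = 83.6
  [3→5]: (41.61+29.84)/2 × 2 = 71.45
  [5→5.5]: (29.84+27.29)/2 × 0.5 = 14.2825
  [5.5→7.5]: (27.29+19.02)/2 × 2 = 46.31
  Sum = 240.81 mg/L·hr
k_e = ln2 / t½ = 0.693147 / 3.82 = 0.1815 hr^-1
Extrapolated tail: C_last / k_e = 19.02 / 0.1815 = 104.793
AUC_0→∞ = 240.81 + 104.793 = 345.603 mg/L·hr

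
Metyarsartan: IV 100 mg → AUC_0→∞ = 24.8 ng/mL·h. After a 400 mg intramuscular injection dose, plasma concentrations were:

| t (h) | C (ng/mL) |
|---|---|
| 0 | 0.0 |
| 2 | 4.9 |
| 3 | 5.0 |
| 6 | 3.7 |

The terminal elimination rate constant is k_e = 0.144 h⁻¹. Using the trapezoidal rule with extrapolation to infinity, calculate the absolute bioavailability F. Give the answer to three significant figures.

F = 0.490

Trapezoidal AUC_0→6 (intramuscular injection):
  [0→2]: (0.0+4.9)/2 × 2 = 4.9
  [2→3]: (4.9+5.0)/2 × 1 = 4.95
  [3→6]: (5.0+3.7)/2 × 3 = 13.05
  Sum = 22.9 ng/mL·h
Tail: C_last/k_e = 3.7/0.144 = 25.694
AUC_0→∞ (intramuscular injection) = 22.9 + 25.694 = 48.594 ng/mL·h
F = (AUC_ev/D_ev)/(AUC_iv/D_iv) = (48.594/400)/(24.8/100) = 0.121485/0.248 = 0.4899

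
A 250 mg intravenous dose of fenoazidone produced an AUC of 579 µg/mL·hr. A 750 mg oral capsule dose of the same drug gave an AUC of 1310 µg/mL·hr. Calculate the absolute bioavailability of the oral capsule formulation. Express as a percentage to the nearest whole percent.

F = (AUC_ev / D_ev) / (AUC_iv / D_iv)
  = (1310/750) / (579/250)
  = 1.74667 / 2.316 = 0.7542
  = 75.42%

F = 75%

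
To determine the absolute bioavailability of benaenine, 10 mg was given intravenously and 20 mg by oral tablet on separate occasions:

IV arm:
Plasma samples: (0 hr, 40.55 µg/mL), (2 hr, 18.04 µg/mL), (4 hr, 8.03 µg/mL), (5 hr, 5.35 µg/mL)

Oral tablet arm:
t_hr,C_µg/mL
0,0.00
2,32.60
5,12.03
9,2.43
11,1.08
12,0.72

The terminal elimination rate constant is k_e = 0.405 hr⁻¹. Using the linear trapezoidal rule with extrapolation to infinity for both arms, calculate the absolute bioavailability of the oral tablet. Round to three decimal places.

Trapezoidal AUC_0→5 (IV):
  [0→2]: (40.55+18.04)/2 × 2 = 58.59
  [2→4]: (18.04+8.03)/2 × 2 = 26.07
  [4→5]: (8.03+5.35)/2 × 1 = 6.69
  Sum = 91.35 µg/mL·hr
IV tail: 5.35/0.405 = 13.210; AUC_iv,0→∞ = 91.35 + 13.210 = 104.56 µg/mL·hr
Trapezoidal AUC_0→12 (oral tablet):
  [0→2]: (0.00+32.60)/2 × 2 = 32.6
  [2→5]: (32.60+12.03)/2 × 3 = 66.945
  [5→9]: (12.03+2.43)/2 × 4 = 28.92
  [9→11]: (2.43+1.08)/2 × 2 = 3.51
  [11→12]: (1.08+0.72)/2 × 1 = 0.9
  Sum = 132.875 µg/mL·hr
oral tablet tail: 0.72/0.405 = 1.778; AUC_ev,0→∞ = 132.875 + 1.778 = 134.653 µg/mL·hr
F = (AUC_ev/D_ev)/(AUC_iv/D_iv) = (134.653/20)/(104.56/10) = 6.73265/10.456 = 0.6439

F = 0.644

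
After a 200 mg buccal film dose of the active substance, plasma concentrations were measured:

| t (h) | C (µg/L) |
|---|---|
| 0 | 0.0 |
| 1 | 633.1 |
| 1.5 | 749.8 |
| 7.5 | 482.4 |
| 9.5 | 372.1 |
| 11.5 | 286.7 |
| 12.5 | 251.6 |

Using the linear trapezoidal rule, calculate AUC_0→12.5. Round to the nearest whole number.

Trapezoidal AUC_0→12.5:
  [0→1]: (0.0+633.1)/2 × 1 = 316.55
  [1→1.5]: (633.1+749.8)/2 × 0.5 = 345.725
  [1.5→7.5]: (749.8+482.4)/2 × 6 = 3696.6
  [7.5→9.5]: (482.4+372.1)/2 × 2 = 854.5
  [9.5→11.5]: (372.1+286.7)/2 × 2 = 658.8
  [11.5→12.5]: (286.7+251.6)/2 × 1 = 269.15
  Sum = 6141.325 µg/L·h

AUC = 6141 µg/L·h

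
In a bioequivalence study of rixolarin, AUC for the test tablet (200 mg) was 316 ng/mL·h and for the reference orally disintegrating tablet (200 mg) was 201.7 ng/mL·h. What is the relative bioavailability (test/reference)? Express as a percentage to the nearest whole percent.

F_rel = (AUC_test/D_test) / (AUC_ref/D_ref)
      = (316/200) / (201.7/200)
      = 1.58 / 1.0085 = 1.5667 = 156.67%

F_rel = 157%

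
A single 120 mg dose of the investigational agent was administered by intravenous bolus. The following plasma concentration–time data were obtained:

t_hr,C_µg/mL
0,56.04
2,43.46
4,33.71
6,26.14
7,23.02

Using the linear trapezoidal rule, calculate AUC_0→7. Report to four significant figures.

AUC = 261.1 µg/mL·hr

Trapezoidal AUC_0→7:
  [0→2]: (56.04+43.46)/2 × 2 = 99.5
  [2→4]: (43.46+33.71)/2 × 2 = 77.17
  [4→6]: (33.71+26.14)/2 × 2 = 59.85
  [6→7]: (26.14+23.02)/2 × 1 = 24.58
  Sum = 261.1 µg/mL·hr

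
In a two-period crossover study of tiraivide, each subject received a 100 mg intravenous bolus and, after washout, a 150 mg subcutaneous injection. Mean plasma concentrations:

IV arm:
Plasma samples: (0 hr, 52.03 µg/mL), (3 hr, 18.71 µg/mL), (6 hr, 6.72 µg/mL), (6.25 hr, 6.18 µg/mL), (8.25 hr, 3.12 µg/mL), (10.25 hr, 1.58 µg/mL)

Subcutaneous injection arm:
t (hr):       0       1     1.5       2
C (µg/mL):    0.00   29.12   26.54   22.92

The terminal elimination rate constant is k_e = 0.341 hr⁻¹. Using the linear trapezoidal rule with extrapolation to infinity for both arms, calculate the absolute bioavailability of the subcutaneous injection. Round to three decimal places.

Trapezoidal AUC_0→10.25 (IV):
  [0→3]: (52.03+18.71)/2 × 3 = 106.11
  [3→6]: (18.71+6.72)/2 × 3 = 38.145
  [6→6.25]: (6.72+6.18)/2 × 0.25 = 1.6125
  [6.25→8.25]: (6.18+3.12)/2 × 2 = 9.3
  [8.25→10.25]: (3.12+1.58)/2 × 2 = 4.7
  Sum = 159.8675 µg/mL·hr
IV tail: 1.58/0.341 = 4.633; AUC_iv,0→∞ = 159.8675 + 4.633 = 164.5005 µg/mL·hr
Trapezoidal AUC_0→2 (subcutaneous injection):
  [0→1]: (0.00+29.12)/2 × 1 = 14.56
  [1→1.5]: (29.12+26.54)/2 × 0.5 = 13.915
  [1.5→2]: (26.54+22.92)/2 × 0.5 = 12.365
  Sum = 40.84 µg/mL·hr
subcutaneous injection tail: 22.92/0.341 = 67.214; AUC_ev,0→∞ = 40.84 + 67.214 = 108.054 µg/mL·hr
F = (AUC_ev/D_ev)/(AUC_iv/D_iv) = (108.054/150)/(164.5005/100) = 0.72036/1.645005 = 0.4379

F = 0.438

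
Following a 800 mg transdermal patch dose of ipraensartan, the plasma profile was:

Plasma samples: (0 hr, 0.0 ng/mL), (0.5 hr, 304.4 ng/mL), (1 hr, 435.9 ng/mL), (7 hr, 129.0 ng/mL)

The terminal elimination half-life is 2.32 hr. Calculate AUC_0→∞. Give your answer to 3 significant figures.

Trapezoidal AUC_0→7:
  [0→0.5]: (0.0+304.4)/2 × 0.5 = 76.1
  [0.5→1]: (304.4+435.9)/2 × 0.5 = 185.075
  [1→7]: (435.9+129.0)/2 × 6 = 1694.7
  Sum = 1955.875 ng/mL·hr
k_e = ln2 / t½ = 0.693147 / 2.32 = 0.2988 hr^-1
Extrapolated tail: C_last / k_e = 129.0 / 0.2988 = 431.727
AUC_0→∞ = 1955.875 + 431.727 = 2387.602 ng/mL·hr

AUC = 2390 ng/mL·hr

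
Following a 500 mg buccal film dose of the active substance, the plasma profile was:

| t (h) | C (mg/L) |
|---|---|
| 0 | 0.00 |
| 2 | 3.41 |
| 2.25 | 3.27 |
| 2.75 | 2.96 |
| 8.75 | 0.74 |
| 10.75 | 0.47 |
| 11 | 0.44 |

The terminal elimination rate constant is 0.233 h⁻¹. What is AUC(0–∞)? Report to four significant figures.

Trapezoidal AUC_0→11:
  [0→2]: (0.00+3.41)/2 × 2 = 3.41
  [2→2.25]: (3.41+3.27)/2 × 0.25 = 0.835
  [2.25→2.75]: (3.27+2.96)/2 × 0.5 = 1.5575
  [2.75→8.75]: (2.96+0.74)/2 × 6 = 11.1
  [8.75→10.75]: (0.74+0.47)/2 × 2 = 1.21
  [10.75→11]: (0.47+0.44)/2 × 0.25 = 0.11375
  Sum = 18.22625 mg/L·h
Extrapolated tail: C_last / k_e = 0.44 / 0.233 = 1.888
AUC_0→∞ = 18.22625 + 1.888 = 20.11425 mg/L·h

AUC = 20.11 mg/L·h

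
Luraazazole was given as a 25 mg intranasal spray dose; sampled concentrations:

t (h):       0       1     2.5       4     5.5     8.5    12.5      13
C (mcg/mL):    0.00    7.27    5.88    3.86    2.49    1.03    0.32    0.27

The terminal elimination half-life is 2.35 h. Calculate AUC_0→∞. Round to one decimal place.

AUC = 34.6 mcg/mL·h

Trapezoidal AUC_0→13:
  [0→1]: (0.00+7.27)/2 × 1 = 3.635
  [1→2.5]: (7.27+5.88)/2 × 1.5 = 9.8625
  [2.5→4]: (5.88+3.86)/2 × 1.5 = 7.305
  [4→5.5]: (3.86+2.49)/2 × 1.5 = 4.7625
  [5.5→8.5]: (2.49+1.03)/2 × 3 = 5.28
  [8.5→12.5]: (1.03+0.32)/2 × 4 = 2.7
  [12.5→13]: (0.32+0.27)/2 × 0.5 = 0.1475
  Sum = 33.6925 mcg/mL·h
k_e = ln2 / t½ = 0.693147 / 2.35 = 0.2950 h^-1
Extrapolated tail: C_last / k_e = 0.27 / 0.295 = 0.915
AUC_0→∞ = 33.6925 + 0.915 = 34.6075 mcg/mL·h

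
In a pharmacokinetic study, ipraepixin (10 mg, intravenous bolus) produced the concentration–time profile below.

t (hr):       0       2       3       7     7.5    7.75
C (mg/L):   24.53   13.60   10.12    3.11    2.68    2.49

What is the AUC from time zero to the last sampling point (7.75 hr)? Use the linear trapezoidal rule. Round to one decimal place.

AUC = 78.5 mg/L·hr

Trapezoidal AUC_0→7.75:
  [0→2]: (24.53+13.60)/2 × 2 = 38.13
  [2→3]: (13.60+10.12)/2 × 1 = 11.86
  [3→7]: (10.12+3.11)/2 × 4 = 26.46
  [7→7.5]: (3.11+2.68)/2 × 0.5 = 1.4475
  [7.5→7.75]: (2.68+2.49)/2 × 0.25 = 0.64625
  Sum = 78.54375 mg/L·hr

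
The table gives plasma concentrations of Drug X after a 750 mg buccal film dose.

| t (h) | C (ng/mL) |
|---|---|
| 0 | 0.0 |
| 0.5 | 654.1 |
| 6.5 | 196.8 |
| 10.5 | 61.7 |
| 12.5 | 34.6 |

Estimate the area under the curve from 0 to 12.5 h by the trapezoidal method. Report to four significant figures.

AUC = 3330 ng/mL·h

Trapezoidal AUC_0→12.5:
  [0→0.5]: (0.0+654.1)/2 × 0.5 = 163.525
  [0.5→6.5]: (654.1+196.8)/2 × 6 = 2552.7
  [6.5→10.5]: (196.8+61.7)/2 × 4 = 517.0
  [10.5→12.5]: (61.7+34.6)/2 × 2 = 96.3
  Sum = 3329.525 ng/mL·h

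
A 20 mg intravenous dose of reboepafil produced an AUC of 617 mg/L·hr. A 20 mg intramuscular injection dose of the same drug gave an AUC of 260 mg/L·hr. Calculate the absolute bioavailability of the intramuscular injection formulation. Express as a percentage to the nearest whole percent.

F = 42%

F = (AUC_ev / D_ev) / (AUC_iv / D_iv)
  = (260/20) / (617/20)
  = 13 / 30.85 = 0.4214
  = 42.14%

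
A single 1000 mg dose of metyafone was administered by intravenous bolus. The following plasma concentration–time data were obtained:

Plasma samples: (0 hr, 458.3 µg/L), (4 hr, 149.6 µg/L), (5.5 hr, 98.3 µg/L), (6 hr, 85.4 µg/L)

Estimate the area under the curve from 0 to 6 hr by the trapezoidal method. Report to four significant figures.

AUC = 1448 µg/L·hr

Trapezoidal AUC_0→6:
  [0→4]: (458.3+149.6)/2 × 4 = 1215.8
  [4→5.5]: (149.6+98.3)/2 × 1.5 = 185.925
  [5.5→6]: (98.3+85.4)/2 × 0.5 = 45.925
  Sum = 1447.65 µg/L·hr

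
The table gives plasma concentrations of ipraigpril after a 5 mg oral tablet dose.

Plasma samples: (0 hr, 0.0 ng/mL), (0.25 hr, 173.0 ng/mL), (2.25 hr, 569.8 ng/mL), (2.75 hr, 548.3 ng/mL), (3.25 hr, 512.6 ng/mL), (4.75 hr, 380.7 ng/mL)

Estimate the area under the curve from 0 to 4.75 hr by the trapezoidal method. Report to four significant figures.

Trapezoidal AUC_0→4.75:
  [0→0.25]: (0.0+173.0)/2 × 0.25 = 21.625
  [0.25→2.25]: (173.0+569.8)/2 × 2 = 742.8
  [2.25→2.75]: (569.8+548.3)/2 × 0.5 = 279.525
  [2.75→3.25]: (548.3+512.6)/2 × 0.5 = 265.225
  [3.25→4.75]: (512.6+380.7)/2 × 1.5 = 669.975
  Sum = 1979.15 ng/mL·hr

AUC = 1979 ng/mL·hr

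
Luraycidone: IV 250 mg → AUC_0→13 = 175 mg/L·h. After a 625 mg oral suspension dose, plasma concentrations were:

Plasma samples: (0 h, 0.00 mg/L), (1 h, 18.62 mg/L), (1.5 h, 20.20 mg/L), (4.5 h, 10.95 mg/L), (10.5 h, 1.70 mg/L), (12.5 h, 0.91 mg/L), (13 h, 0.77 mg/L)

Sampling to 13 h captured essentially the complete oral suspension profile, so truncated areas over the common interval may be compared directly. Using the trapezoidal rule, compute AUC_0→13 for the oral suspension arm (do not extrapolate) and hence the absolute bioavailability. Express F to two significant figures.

Trapezoidal AUC_0→13 (oral suspension):
  [0→1]: (0.00+18.62)/2 × 1 = 9.31
  [1→1.5]: (18.62+20.20)/2 × 0.5 = 9.705
  [1.5→4.5]: (20.20+10.95)/2 × 3 = 46.725
  [4.5→10.5]: (10.95+1.70)/2 × 6 = 37.95
  [10.5→12.5]: (1.70+0.91)/2 × 2 = 2.61
  [12.5→13]: (0.91+0.77)/2 × 0.5 = 0.42
  Sum = 106.72 mg/L·h
F = (AUC_ev/D_ev)/(AUC_iv/D_iv) = (106.72/625)/(175/250) = 0.170752/0.7 = 0.2439

F = 0.24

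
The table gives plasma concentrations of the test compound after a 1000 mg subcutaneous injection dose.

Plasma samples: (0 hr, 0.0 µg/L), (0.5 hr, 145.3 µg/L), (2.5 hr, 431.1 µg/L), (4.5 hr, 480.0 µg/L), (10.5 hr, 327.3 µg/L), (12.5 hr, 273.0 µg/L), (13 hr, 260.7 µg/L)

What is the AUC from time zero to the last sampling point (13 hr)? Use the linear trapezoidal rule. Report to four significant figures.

Trapezoidal AUC_0→13:
  [0→0.5]: (0.0+145.3)/2 × 0.5 = 36.325
  [0.5→2.5]: (145.3+431.1)/2 × 2 = 576.4
  [2.5→4.5]: (431.1+480.0)/2 × 2 = 911.1
  [4.5→10.5]: (480.0+327.3)/2 × 6 = 2421.9
  [10.5→12.5]: (327.3+273.0)/2 × 2 = 600.3
  [12.5→13]: (273.0+260.7)/2 × 0.5 = 133.425
  Sum = 4679.45 µg/L·hr

AUC = 4679 µg/L·hr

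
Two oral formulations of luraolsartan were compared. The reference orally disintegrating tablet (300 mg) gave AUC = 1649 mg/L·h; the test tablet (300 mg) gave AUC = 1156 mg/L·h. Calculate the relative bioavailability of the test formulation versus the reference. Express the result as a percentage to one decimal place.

F_rel = 70.1%

F_rel = (AUC_test/D_test) / (AUC_ref/D_ref)
      = (1156/300) / (1649/300)
      = 3.85333 / 5.49667 = 0.7010 = 70.10%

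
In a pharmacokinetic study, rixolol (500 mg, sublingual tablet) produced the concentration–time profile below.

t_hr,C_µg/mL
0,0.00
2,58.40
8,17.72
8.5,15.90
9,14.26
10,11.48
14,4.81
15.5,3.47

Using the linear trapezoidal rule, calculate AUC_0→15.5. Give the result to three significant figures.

Trapezoidal AUC_0→15.5:
  [0→2]: (0.00+58.40)/2 × 2 = 58.4
  [2→8]: (58.40+17.72)/2 × 6 = 228.36
  [8→8.5]: (17.72+15.90)/2 × 0.5 = 8.405
  [8.5→9]: (15.90+14.26)/2 × 0.5 = 7.54
  [9→10]: (14.26+11.48)/2 × 1 = 12.87
  [10→14]: (11.48+4.81)/2 × 4 = 32.58
  [14→15.5]: (4.81+3.47)/2 × 1.5 = 6.21
  Sum = 354.365 µg/mL·hr

AUC = 354 µg/mL·hr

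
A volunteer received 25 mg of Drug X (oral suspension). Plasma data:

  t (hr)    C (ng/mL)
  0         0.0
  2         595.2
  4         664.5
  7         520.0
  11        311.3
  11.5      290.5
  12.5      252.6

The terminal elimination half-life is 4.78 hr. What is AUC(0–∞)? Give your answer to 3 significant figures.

AUC = 7460 ng/mL·hr

Trapezoidal AUC_0→12.5:
  [0→2]: (0.0+595.2)/2 × 2 = 595.2
  [2→4]: (595.2+664.5)/2 × 2 = 1259.7
  [4→7]: (664.5+520.0)/2 × 3 = 1776.75
  [7→11]: (520.0+311.3)/2 × 4 = 1662.6
  [11→11.5]: (311.3+290.5)/2 × 0.5 = 150.45
  [11.5→12.5]: (290.5+252.6)/2 × 1 = 271.55
  Sum = 5716.25 ng/mL·hr
k_e = ln2 / t½ = 0.693147 / 4.78 = 0.1450 hr^-1
Extrapolated tail: C_last / k_e = 252.6 / 0.145 = 1742.069
AUC_0→∞ = 5716.25 + 1742.069 = 7458.319 ng/mL·hr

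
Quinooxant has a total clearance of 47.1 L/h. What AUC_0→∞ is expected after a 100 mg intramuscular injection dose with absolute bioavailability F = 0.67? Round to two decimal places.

AUC_0→∞ = F × Dose / CL
        = 0.67 × 100 / 47.1 = 1.42251 mg/L·h

AUC = 1.42 mg/L·h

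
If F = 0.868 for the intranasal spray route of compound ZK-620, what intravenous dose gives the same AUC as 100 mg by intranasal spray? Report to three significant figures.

D_iv = 86.8 mg

Systemic exposure from an extravascular dose = F × D_ev, so the equivalent IV dose is F × D_ev.
D_iv = F × D_ev = 0.868 × 100 = 86.8 mg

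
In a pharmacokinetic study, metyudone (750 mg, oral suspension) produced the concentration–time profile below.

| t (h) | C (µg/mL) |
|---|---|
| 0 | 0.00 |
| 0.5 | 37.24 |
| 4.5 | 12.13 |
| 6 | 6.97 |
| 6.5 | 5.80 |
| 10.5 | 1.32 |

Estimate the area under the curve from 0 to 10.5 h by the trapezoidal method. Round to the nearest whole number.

Trapezoidal AUC_0→10.5:
  [0→0.5]: (0.00+37.24)/2 × 0.5 = 9.31
  [0.5→4.5]: (37.24+12.13)/2 × 4 = 98.74
  [4.5→6]: (12.13+6.97)/2 × 1.5 = 14.325
  [6→6.5]: (6.97+5.80)/2 × 0.5 = 3.1925
  [6.5→10.5]: (5.80+1.32)/2 × 4 = 14.24
  Sum = 139.8075 µg/mL·h

AUC = 140 µg/mL·h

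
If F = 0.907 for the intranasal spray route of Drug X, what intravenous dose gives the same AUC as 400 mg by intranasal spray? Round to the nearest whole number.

Systemic exposure from an extravascular dose = F × D_ev, so the equivalent IV dose is F × D_ev.
D_iv = F × D_ev = 0.907 × 400 = 362.8 mg

D_iv = 363 mg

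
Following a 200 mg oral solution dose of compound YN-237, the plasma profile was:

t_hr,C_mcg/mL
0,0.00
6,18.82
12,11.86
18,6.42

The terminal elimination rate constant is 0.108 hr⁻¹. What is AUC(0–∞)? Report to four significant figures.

AUC = 262.8 mcg/mL·hr

Trapezoidal AUC_0→18:
  [0→6]: (0.00+18.82)/2 × 6 = 56.46
  [6→12]: (18.82+11.86)/2 × 6 = 92.04
  [12→18]: (11.86+6.42)/2 × 6 = 54.84
  Sum = 203.34 mcg/mL·hr
Extrapolated tail: C_last / k_e = 6.42 / 0.108 = 59.444
AUC_0→∞ = 203.34 + 59.444 = 262.784 mcg/mL·hr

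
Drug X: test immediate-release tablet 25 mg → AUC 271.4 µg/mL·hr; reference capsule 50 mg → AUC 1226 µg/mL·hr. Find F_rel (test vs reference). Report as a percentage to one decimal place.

F_rel = (AUC_test/D_test) / (AUC_ref/D_ref)
      = (271.4/25) / (1226/50)
      = 10.856 / 24.52 = 0.4427 = 44.27%

F_rel = 44.3%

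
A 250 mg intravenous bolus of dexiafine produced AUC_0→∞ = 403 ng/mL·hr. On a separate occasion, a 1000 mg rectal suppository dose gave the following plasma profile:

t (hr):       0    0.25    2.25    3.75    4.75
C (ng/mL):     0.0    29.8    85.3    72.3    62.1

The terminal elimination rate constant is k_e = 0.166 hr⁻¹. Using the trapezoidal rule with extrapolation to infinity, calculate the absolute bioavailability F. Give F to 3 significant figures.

Trapezoidal AUC_0→4.75 (rectal suppository):
  [0→0.25]: (0.0+29.8)/2 × 0.25 = 3.725
  [0.25→2.25]: (29.8+85.3)/2 × 2 = 115.1
  [2.25→3.75]: (85.3+72.3)/2 × 1.5 = 118.2
  [3.75→4.75]: (72.3+62.1)/2 × 1 = 67.2
  Sum = 304.225 ng/mL·hr
Tail: C_last/k_e = 62.1/0.166 = 374.096
AUC_0→∞ (rectal suppository) = 304.225 + 374.096 = 678.321 ng/mL·hr
F = (AUC_ev/D_ev)/(AUC_iv/D_iv) = (678.321/1000)/(403/250) = 0.678321/1.612 = 0.4208

F = 0.421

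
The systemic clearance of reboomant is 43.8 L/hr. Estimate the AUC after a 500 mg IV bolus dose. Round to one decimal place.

AUC_0→∞ = Dose_iv / CL
        = 500 / 43.8 = 11.4155 mg/L·hr

AUC = 11.4 mg/L·hr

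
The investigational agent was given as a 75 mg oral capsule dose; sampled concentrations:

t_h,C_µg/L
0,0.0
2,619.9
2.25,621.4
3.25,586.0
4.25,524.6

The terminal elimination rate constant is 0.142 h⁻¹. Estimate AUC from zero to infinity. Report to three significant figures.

Trapezoidal AUC_0→4.25:
  [0→2]: (0.0+619.9)/2 × 2 = 619.9
  [2→2.25]: (619.9+621.4)/2 × 0.25 = 155.1625
  [2.25→3.25]: (621.4+586.0)/2 × 1 = 603.7
  [3.25→4.25]: (586.0+524.6)/2 × 1 = 555.3
  Sum = 1934.0625 µg/L·h
Extrapolated tail: C_last / k_e = 524.6 / 0.142 = 3694.366
AUC_0→∞ = 1934.0625 + 3694.366 = 5628.4285 µg/L·h

AUC = 5630 µg/L·h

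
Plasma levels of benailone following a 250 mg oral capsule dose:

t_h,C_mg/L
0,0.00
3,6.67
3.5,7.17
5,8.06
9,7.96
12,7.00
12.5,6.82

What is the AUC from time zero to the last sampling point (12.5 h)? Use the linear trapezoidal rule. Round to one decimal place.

Trapezoidal AUC_0→12.5:
  [0→3]: (0.00+6.67)/2 × 3 = 10.005
  [3→3.5]: (6.67+7.17)/2 × 0.5 = 3.46
  [3.5→5]: (7.17+8.06)/2 × 1.5 = 11.4225
  [5→9]: (8.06+7.96)/2 × 4 = 32.04
  [9→12]: (7.96+7.00)/2 × 3 = 22.44
  [12→12.5]: (7.00+6.82)/2 × 0.5 = 3.455
  Sum = 82.8225 mg/L·h

AUC = 82.8 mg/L·h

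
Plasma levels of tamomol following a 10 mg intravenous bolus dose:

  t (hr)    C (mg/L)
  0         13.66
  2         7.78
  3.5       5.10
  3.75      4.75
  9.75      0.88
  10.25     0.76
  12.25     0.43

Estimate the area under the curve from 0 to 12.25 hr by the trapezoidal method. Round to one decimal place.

Trapezoidal AUC_0→12.25:
  [0→2]: (13.66+7.78)/2 × 2 = 21.44
  [2→3.5]: (7.78+5.10)/2 × 1.5 = 9.66
  [3.5→3.75]: (5.10+4.75)/2 × 0.25 = 1.23125
  [3.75→9.75]: (4.75+0.88)/2 × 6 = 16.89
  [9.75→10.25]: (0.88+0.76)/2 × 0.5 = 0.41
  [10.25→12.25]: (0.76+0.43)/2 × 2 = 1.19
  Sum = 50.82125 mg/L·hr

AUC = 50.8 mg/L·hr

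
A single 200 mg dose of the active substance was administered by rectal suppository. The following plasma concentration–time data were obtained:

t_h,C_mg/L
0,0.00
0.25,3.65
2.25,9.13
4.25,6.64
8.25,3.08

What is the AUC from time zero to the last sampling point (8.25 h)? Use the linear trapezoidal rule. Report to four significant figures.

AUC = 48.45 mg/L·h

Trapezoidal AUC_0→8.25:
  [0→0.25]: (0.00+3.65)/2 × 0.25 = 0.45625
  [0.25→2.25]: (3.65+9.13)/2 × 2 = 12.78
  [2.25→4.25]: (9.13+6.64)/2 × 2 = 15.77
  [4.25→8.25]: (6.64+3.08)/2 × 4 = 19.44
  Sum = 48.44625 mg/L·h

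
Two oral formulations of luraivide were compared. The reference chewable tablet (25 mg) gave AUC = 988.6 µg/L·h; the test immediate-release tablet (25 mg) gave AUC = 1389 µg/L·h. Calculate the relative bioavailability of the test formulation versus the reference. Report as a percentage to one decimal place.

F_rel = (AUC_test/D_test) / (AUC_ref/D_ref)
      = (1389/25) / (988.6/25)
      = 55.56 / 39.544 = 1.4050 = 140.50%

F_rel = 140.5%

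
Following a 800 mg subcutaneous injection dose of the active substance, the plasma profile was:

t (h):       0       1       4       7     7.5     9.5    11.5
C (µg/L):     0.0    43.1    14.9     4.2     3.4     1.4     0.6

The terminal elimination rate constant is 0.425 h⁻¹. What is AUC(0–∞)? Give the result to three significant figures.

AUC = 147 µg/L·h

Trapezoidal AUC_0→11.5:
  [0→1]: (0.0+43.1)/2 × 1 = 21.55
  [1→4]: (43.1+14.9)/2 × 3 = 87.0
  [4→7]: (14.9+4.2)/2 × 3 = 28.65
  [7→7.5]: (4.2+3.4)/2 × 0.5 = 1.9
  [7.5→9.5]: (3.4+1.4)/2 × 2 = 4.8
  [9.5→11.5]: (1.4+0.6)/2 × 2 = 2.0
  Sum = 145.9 µg/L·h
Extrapolated tail: C_last / k_e = 0.6 / 0.425 = 1.412
AUC_0→∞ = 145.9 + 1.412 = 147.312 µg/L·h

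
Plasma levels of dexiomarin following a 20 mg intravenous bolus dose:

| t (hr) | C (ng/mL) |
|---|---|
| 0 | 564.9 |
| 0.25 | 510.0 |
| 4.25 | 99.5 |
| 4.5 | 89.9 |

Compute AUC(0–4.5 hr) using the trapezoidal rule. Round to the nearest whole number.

AUC = 1377 ng/mL·hr

Trapezoidal AUC_0→4.5:
  [0→0.25]: (564.9+510.0)/2 × 0.25 = 134.3625
  [0.25→4.25]: (510.0+99.5)/2 × 4 = 1219.0
  [4.25→4.5]: (99.5+89.9)/2 × 0.25 = 23.675
  Sum = 1377.0375 ng/mL·hr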